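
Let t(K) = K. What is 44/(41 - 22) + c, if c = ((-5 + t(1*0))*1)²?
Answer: 519/19 ≈ 27.316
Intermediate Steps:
c = 25 (c = ((-5 + 1*0)*1)² = ((-5 + 0)*1)² = (-5*1)² = (-5)² = 25)
44/(41 - 22) + c = 44/(41 - 22) + 25 = 44/19 + 25 = 519/19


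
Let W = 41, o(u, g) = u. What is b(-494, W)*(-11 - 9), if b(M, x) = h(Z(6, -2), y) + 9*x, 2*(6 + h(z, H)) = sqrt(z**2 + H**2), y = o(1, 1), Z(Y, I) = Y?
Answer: -7260 - 10*sqrt(37) ≈ -7320.8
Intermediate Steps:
y = 1
h(z, H) = -6 + sqrt(H**2 + z**2)/2 (h(z, H) = -6 + sqrt(z**2 + H**2)/2 = -6 + sqrt(H**2 + z**2)/2)
b(M, x) = -6 + sqrt(37)/2 + 9*x (b(M, x) = (-6 + sqrt(1**2 + 6**2)/2) + 9*x = (-6 + sqrt(1 + 36)/2) + 9*x = (-6 + sqrt(37)/2) + 9*x = -6 + sqrt(37)/2 + 9*x)
b(-494, W)*(-11 - 9) = (-6 + sqrt(37)/2 + 9*41)*(-11 - 9) = (-6 + sqrt(37)/2 + 369)*(-20) = (363 + sqrt(37)/2)*(-20) = -7260 - 10*sqrt(37)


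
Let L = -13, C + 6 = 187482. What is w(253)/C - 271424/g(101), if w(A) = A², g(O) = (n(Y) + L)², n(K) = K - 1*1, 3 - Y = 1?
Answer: -1059922261/562428 ≈ -1884.5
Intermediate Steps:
Y = 2 (Y = 3 - 1*1 = 3 - 1 = 2)
C = 187476 (C = -6 + 187482 = 187476)
n(K) = -1 + K (n(K) = K - 1 = -1 + K)
g(O) = 144 (g(O) = ((-1 + 2) - 13)² = (1 - 13)² = (-12)² = 144)
w(253)/C - 271424/g(101) = 253²/187476 - 271424/144 = 64009*(1/187476) - 271424*1/144 = 64009/187476 - 16964/9 = -1059922261/562428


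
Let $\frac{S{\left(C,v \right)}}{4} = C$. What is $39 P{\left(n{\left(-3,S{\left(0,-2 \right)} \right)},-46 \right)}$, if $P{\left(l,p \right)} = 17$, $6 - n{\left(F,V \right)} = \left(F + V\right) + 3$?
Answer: $663$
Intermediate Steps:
$S{\left(C,v \right)} = 4 C$
$n{\left(F,V \right)} = 3 - F - V$ ($n{\left(F,V \right)} = 6 - \left(\left(F + V\right) + 3\right) = 6 - \left(3 + F + V\right) = 3 - F - V$)
$39 P{\left(n{\left(-3,S{\left(0,-2 \right)} \right)},-46 \right)} = 39 \cdot 17 = 663$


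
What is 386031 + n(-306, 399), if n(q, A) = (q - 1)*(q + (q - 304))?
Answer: 667243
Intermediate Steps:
n(q, A) = (-1 + q)*(-304 + 2*q) (n(q, A) = (-1 + q)*(q + (-304 + q)) = (-1 + q)*(-304 + 2*q))
386031 + n(-306, 399) = 386031 + (304 - 306*(-306) + 2*(-306)**2) = 386031 + (304 + 93636 + 2*93636) = 386031 + (304 + 93636 + 187272) = 386031 + 281212 = 667243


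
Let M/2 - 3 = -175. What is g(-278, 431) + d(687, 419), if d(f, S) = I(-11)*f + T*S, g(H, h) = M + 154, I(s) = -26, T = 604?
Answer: 235024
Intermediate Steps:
M = -344 (M = 6 + 2*(-175) = 6 - 350 = -344)
g(H, h) = -190 (g(H, h) = -344 + 154 = -190)
d(f, S) = -26*f + 604*S
g(-278, 431) + d(687, 419) = -190 + (-26*687 + 604*419) = -190 + (-17862 + 253076) = -190 + 235214 = 235024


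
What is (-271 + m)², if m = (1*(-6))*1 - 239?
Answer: 266256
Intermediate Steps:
m = -245 (m = -6*1 - 239 = -6 - 239 = -245)
(-271 + m)² = (-271 - 245)² = (-516)² = 266256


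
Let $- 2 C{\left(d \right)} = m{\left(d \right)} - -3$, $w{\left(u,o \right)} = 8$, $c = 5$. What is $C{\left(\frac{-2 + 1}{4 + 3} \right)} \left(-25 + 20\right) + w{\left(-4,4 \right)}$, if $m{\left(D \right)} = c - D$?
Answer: $\frac{397}{14} \approx 28.357$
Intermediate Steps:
$m{\left(D \right)} = 5 - D$
$C{\left(d \right)} = -4 + \frac{d}{2}$ ($C{\left(d \right)} = - \frac{\left(5 - d\right) - -3}{2} = - \frac{\left(5 - d\right) + 3}{2} = - \frac{8 - d}{2} = -4 + \frac{d}{2}$)
$C{\left(\frac{-2 + 1}{4 + 3} \right)} \left(-25 + 20\right) + w{\left(-4,4 \right)} = \left(-4 + \frac{\left(-2 + 1\right) \frac{1}{4 + 3}}{2}\right) \left(-25 + 20\right) + 8 = \left(-4 + \frac{\left(-1\right) \frac{1}{7}}{2}\right) \left(-5\right) + 8 = \left(-4 + \frac{1}{2} \left(- \frac{1}{7}\right)\right) \left(-5\right) + 8 = \left(-4 - \frac{1}{14}\right) \left(-5\right) + 8 = \left(- \frac{57}{14}\right) \left(-5\right) + 8 = \frac{285}{14} + 8 = \frac{397}{14}$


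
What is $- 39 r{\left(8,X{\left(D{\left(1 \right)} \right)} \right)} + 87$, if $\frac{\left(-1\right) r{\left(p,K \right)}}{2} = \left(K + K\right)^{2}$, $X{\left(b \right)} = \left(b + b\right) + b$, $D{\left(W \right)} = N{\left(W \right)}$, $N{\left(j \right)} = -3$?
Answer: $25359$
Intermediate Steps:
$D{\left(W \right)} = -3$
$X{\left(b \right)} = 3 b$ ($X{\left(b \right)} = 2 b + b = 3 b$)
$r{\left(p,K \right)} = - 8 K^{2}$ ($r{\left(p,K \right)} = - 2 \left(K + K\right)^{2} = - 2 \left(2 K\right)^{2} = - 2 \cdot 4 K^{2} = - 8 K^{2}$)
$- 39 r{\left(8,X{\left(D{\left(1 \right)} \right)} \right)} + 87 = - 39 \left(- 8 \left(3 \left(-3\right)\right)^{2}\right) + 87 = - 39 \left(- 8 \left(-9\right)^{2}\right) + 87 = - 39 \left(\left(-8\right) 81\right) + 87 = \left(-39\right) \left(-648\right) + 87 = 25272 + 87 = 25359$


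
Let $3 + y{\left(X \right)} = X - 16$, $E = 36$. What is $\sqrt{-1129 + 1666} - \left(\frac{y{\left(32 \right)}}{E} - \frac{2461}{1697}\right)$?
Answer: $\frac{66535}{61092} + \sqrt{537} \approx 24.262$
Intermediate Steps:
$y{\left(X \right)} = -19 + X$ ($y{\left(X \right)} = -3 + \left(X - 16\right) = -3 + \left(-16 + X\right) = -19 + X$)
$\sqrt{-1129 + 1666} - \left(\frac{y{\left(32 \right)}}{E} - \frac{2461}{1697}\right) = \sqrt{-1129 + 1666} - \left(\frac{-19 + 32}{36} - \frac{2461}{1697}\right) = \sqrt{537} - \left(13 \cdot \frac{1}{36} - \frac{2461}{1697}\right) = \sqrt{537} - \left(\frac{13}{36} - \frac{2461}{1697}\right) = \sqrt{537} - - \frac{66535}{61092} = \sqrt{537} + \frac{66535}{61092} = \frac{66535}{61092} + \sqrt{537}$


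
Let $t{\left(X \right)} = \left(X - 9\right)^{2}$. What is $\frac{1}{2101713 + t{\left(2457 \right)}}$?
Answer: $\frac{1}{8094417} \approx 1.2354 \cdot 10^{-7}$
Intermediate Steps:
$t{\left(X \right)} = \left(-9 + X\right)^{2}$
$\frac{1}{2101713 + t{\left(2457 \right)}} = \frac{1}{2101713 + \left(-9 + 2457\right)^{2}} = \frac{1}{2101713 + 2448^{2}} = \frac{1}{2101713 + 5992704} = \frac{1}{8094417}$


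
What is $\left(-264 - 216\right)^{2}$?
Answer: $230400$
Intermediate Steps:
$\left(-264 - 216\right)^{2} = \left(-480\right)^{2} = 230400$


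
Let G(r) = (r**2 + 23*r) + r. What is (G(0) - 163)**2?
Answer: 26569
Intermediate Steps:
G(r) = r**2 + 24*r
(G(0) - 163)**2 = (0*(24 + 0) - 163)**2 = (0*24 - 163)**2 = (0 - 163)**2 = (-163)**2 = 26569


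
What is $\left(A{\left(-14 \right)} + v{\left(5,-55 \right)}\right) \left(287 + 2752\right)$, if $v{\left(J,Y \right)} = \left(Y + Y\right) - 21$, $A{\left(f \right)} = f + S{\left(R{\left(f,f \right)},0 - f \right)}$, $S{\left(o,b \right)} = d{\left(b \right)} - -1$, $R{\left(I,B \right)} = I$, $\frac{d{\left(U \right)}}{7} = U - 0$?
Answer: $-139794$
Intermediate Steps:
$d{\left(U \right)} = 7 U$ ($d{\left(U \right)} = 7 \left(U - 0\right) = 7 \left(U + 0\right) = 7 U$)
$S{\left(o,b \right)} = 1 + 7 b$ ($S{\left(o,b \right)} = 7 b - -1 = 7 b + 1 = 1 + 7 b$)
$A{\left(f \right)} = 1 - 6 f$ ($A{\left(f \right)} = f + \left(1 + 7 \left(0 - f\right)\right) = f + \left(1 + 7 \left(- f\right)\right) = f - \left(-1 + 7 f\right) = 1 - 6 f$)
$v{\left(J,Y \right)} = -21 + 2 Y$ ($v{\left(J,Y \right)} = 2 Y - 21 = -21 + 2 Y$)
$\left(A{\left(-14 \right)} + v{\left(5,-55 \right)}\right) \left(287 + 2752\right) = \left(\left(1 - -84\right) + \left(-21 + 2 \left(-55\right)\right)\right) \left(287 + 2752\right) = \left(\left(1 + 84\right) - 131\right) 3039 = \left(85 - 131\right) 3039 = \left(-46\right) 3039 = -139794$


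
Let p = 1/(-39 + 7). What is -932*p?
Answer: 233/8 ≈ 29.125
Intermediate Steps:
p = -1/32 (p = 1/(-32) = -1/32 ≈ -0.031250)
-932*p = -932*(-1/32) = 233/8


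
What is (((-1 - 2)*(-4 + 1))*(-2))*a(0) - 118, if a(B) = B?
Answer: -118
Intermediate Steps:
(((-1 - 2)*(-4 + 1))*(-2))*a(0) - 118 = (((-1 - 2)*(-4 + 1))*(-2))*0 - 118 = (-3*(-3)*(-2))*0 - 118 = (9*(-2))*0 - 118 = -18*0 - 118 = 0 - 118 = -118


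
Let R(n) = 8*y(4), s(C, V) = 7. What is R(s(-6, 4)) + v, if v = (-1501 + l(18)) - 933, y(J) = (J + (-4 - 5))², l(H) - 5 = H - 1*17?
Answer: -2228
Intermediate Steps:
l(H) = -12 + H (l(H) = 5 + (H - 1*17) = 5 + (H - 17) = 5 + (-17 + H) = -12 + H)
y(J) = (-9 + J)² (y(J) = (J - 9)² = (-9 + J)²)
v = -2428 (v = (-1501 + (-12 + 18)) - 933 = (-1501 + 6) - 933 = -1495 - 933 = -2428)
R(n) = 200 (R(n) = 8*(-9 + 4)² = 8*(-5)² = 8*25 = 200)
R(s(-6, 4)) + v = 200 - 2428 = -2228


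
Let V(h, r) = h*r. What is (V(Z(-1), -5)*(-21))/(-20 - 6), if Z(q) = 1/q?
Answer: 105/26 ≈ 4.0385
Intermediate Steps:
(V(Z(-1), -5)*(-21))/(-20 - 6) = ((-5/(-1))*(-21))/(-20 - 6) = (-1*(-5)*(-21))/(-26) = (5*(-21))*(-1/26) = -105*(-1/26) = 105/26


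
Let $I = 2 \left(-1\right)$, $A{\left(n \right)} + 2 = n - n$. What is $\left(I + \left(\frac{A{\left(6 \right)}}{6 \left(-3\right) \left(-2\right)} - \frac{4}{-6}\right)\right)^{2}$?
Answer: $\frac{625}{324} \approx 1.929$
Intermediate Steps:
$A{\left(n \right)} = -2$ ($A{\left(n \right)} = -2 + \left(n - n\right) = -2 + 0 = -2$)
$I = -2$
$\left(I + \left(\frac{A{\left(6 \right)}}{6 \left(-3\right) \left(-2\right)} - \frac{4}{-6}\right)\right)^{2} = \left(-2 - \left(- \frac{2}{3} + \frac{1}{18}\right)\right)^{2} = \left(-2 - \left(- \frac{2}{3} + \frac{2}{\left(-18\right) \left(-2\right)}\right)\right)^{2} = \left(-2 + \left(- \frac{2}{36} + \frac{2}{3}\right)\right)^{2} = \left(-2 + \left(\left(-2\right) \frac{1}{36} + \frac{2}{3}\right)\right)^{2} = \left(-2 + \left(- \frac{1}{18} + \frac{2}{3}\right)\right)^{2} = \left(-2 + \frac{11}{18}\right)^{2} = \left(- \frac{25}{18}\right)^{2} = \frac{625}{324}$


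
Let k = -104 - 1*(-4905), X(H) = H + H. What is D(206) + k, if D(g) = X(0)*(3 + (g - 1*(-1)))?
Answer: 4801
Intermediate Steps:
X(H) = 2*H
D(g) = 0 (D(g) = (2*0)*(3 + (g - 1*(-1))) = 0*(3 + (g + 1)) = 0*(3 + (1 + g)) = 0*(4 + g) = 0)
k = 4801 (k = -104 + 4905 = 4801)
D(206) + k = 0 + 4801 = 4801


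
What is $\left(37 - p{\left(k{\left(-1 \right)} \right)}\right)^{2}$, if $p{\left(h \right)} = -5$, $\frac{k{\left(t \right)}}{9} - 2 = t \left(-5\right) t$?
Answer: $1764$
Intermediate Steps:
$k{\left(t \right)} = 18 - 45 t^{2}$ ($k{\left(t \right)} = 18 + 9 t \left(-5\right) t = 18 + 9 - 5 t t = 18 + 9 \left(- 5 t^{2}\right) = 18 - 45 t^{2}$)
$\left(37 - p{\left(k{\left(-1 \right)} \right)}\right)^{2} = \left(37 - -5\right)^{2} = \left(37 + 5\right)^{2} = 42^{2} = 1764$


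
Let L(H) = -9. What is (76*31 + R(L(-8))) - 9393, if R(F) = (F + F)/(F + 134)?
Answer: -879643/125 ≈ -7037.1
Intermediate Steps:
R(F) = 2*F/(134 + F) (R(F) = (2*F)/(134 + F) = 2*F/(134 + F))
(76*31 + R(L(-8))) - 9393 = (76*31 + 2*(-9)/(134 - 9)) - 9393 = (2356 + 2*(-9)/125) - 9393 = (2356 + 2*(-9)*(1/125)) - 9393 = (2356 - 18/125) - 9393 = 294482/125 - 9393 = -879643/125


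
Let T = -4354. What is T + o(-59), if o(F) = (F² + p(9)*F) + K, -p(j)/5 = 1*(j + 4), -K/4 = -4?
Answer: 2978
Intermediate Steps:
K = 16 (K = -4*(-4) = 16)
p(j) = -20 - 5*j (p(j) = -5*(j + 4) = -5*(4 + j) = -20 - 5*j)
o(F) = 16 + F² - 65*F (o(F) = (F² + (-20 - 5*9)*F) + 16 = (F² + (-20 - 45)*F) + 16 = (F² - 65*F) + 16 = 16 + F² - 65*F)
T + o(-59) = -4354 + (16 + (-59)² - 65*(-59)) = -4354 + (16 + 3481 + 3835) = -4354 + 7332 = 2978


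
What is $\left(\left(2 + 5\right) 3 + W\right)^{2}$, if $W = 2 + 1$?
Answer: $576$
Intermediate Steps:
$W = 3$
$\left(\left(2 + 5\right) 3 + W\right)^{2} = \left(\left(2 + 5\right) 3 + 3\right)^{2} = \left(7 \cdot 3 + 3\right)^{2} = \left(21 + 3\right)^{2} = 24^{2} = 576$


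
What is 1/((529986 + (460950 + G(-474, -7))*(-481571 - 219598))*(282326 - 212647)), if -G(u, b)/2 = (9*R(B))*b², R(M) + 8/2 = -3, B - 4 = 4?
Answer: -1/22822125777411630 ≈ -4.3817e-17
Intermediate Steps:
B = 8 (B = 4 + 4 = 8)
R(M) = -7 (R(M) = -4 - 3 = -7)
G(u, b) = 126*b² (G(u, b) = -2*9*(-7)*b² = -(-126)*b² = 126*b²)
1/((529986 + (460950 + G(-474, -7))*(-481571 - 219598))*(282326 - 212647)) = 1/((529986 + (460950 + 126*(-7)²)*(-481571 - 219598))*(282326 - 212647)) = 1/((529986 + (460950 + 126*49)*(-701169))*69679) = (1/69679)/(529986 + (460950 + 6174)*(-701169)) = (1/69679)/(529986 + 467124*(-701169)) = (1/69679)/(529986 - 327532867956) = (1/69679)/(-327532337970) = -1/327532337970*1/69679 = -1/22822125777411630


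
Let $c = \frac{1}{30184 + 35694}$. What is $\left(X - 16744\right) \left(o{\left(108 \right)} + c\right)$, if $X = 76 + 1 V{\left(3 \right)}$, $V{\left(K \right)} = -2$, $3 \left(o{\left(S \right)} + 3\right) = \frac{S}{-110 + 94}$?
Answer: $\frac{5765461195}{65878} \approx 87517.0$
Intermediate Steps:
$o{\left(S \right)} = -3 - \frac{S}{48}$ ($o{\left(S \right)} = -3 + \frac{S \frac{1}{-110 + 94}}{3} = -3 + \frac{S \frac{1}{-16}}{3} = -3 + \frac{S \left(- \frac{1}{16}\right)}{3} = -3 + \frac{\left(- \frac{1}{16}\right) S}{3} = -3 - \frac{S}{48}$)
$c = \frac{1}{65878} \approx 1.518 \cdot 10^{-5}$
$X = 74$ ($X = 76 + 1 \left(-2\right) = 76 - 2 = 74$)
$\left(X - 16744\right) \left(o{\left(108 \right)} + c\right) = \left(74 - 16744\right) \left(\left(-3 - \frac{9}{4}\right) + \frac{1}{65878}\right) = - 16670 \left(\left(-3 - \frac{9}{4}\right) + \frac{1}{65878}\right) = - 16670 \left(- \frac{21}{4} + \frac{1}{65878}\right) = \left(-16670\right) \left(- \frac{691717}{131756}\right) = \frac{5765461195}{65878}$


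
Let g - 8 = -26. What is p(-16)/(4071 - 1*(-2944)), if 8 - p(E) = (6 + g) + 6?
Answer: 14/7015 ≈ 0.0019957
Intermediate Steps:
g = -18 (g = 8 - 26 = -18)
p(E) = 14 (p(E) = 8 - ((6 - 18) + 6) = 8 - (-12 + 6) = 8 - 1*(-6) = 8 + 6 = 14)
p(-16)/(4071 - 1*(-2944)) = 14/(4071 - 1*(-2944)) = 14/(4071 + 2944) = 14/7015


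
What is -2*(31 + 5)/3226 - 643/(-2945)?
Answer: 931139/4750285 ≈ 0.19602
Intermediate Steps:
-2*(31 + 5)/3226 - 643/(-2945) = -2*36*(1/3226) - 643*(-1/2945) = -72*1/3226 + 643/2945 = -36/1613 + 643/2945 = 931139/4750285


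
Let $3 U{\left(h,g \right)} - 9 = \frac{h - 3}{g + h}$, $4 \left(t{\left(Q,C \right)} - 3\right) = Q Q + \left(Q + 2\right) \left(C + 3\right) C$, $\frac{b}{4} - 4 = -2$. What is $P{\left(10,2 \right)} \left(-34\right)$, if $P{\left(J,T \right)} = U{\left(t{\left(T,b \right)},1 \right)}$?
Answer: $- \frac{31484}{279} \approx -112.85$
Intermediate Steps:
$b = 8$ ($b = 16 + 4 \left(-2\right) = 16 - 8 = 8$)
$t{\left(Q,C \right)} = 3 + \frac{Q^{2}}{4} + \frac{C \left(2 + Q\right) \left(3 + C\right)}{4}$ ($t{\left(Q,C \right)} = 3 + \frac{Q Q + \left(Q + 2\right) \left(C + 3\right) C}{4} = 3 + \frac{Q^{2} + \left(2 + Q\right) \left(3 + C\right) C}{4} = 3 + \frac{Q^{2} + C \left(2 + Q\right) \left(3 + C\right)}{4} = 3 + \left(\frac{Q^{2}}{4} + \frac{C \left(2 + Q\right) \left(3 + C\right)}{4}\right) = 3 + \frac{Q^{2}}{4} + \frac{C \left(2 + Q\right) \left(3 + C\right)}{4}$)
$U{\left(h,g \right)} = 3 + \frac{-3 + h}{3 \left(g + h\right)}$ ($U{\left(h,g \right)} = 3 + \frac{\left(h - 3\right) \frac{1}{g + h}}{3} = 3 + \frac{\left(-3 + h\right) \frac{1}{g + h}}{3} = 3 + \frac{\frac{1}{g + h} \left(-3 + h\right)}{3} = 3 + \frac{-3 + h}{3 \left(g + h\right)}$)
$P{\left(J,T \right)} = \frac{\frac{476}{3} + \frac{5 T^{2}}{6} + \frac{220 T}{3}}{48 + 22 T + \frac{T^{2}}{4}}$ ($P{\left(J,T \right)} = \frac{-1 + 3 \cdot 1 + \frac{10 \left(3 + \frac{8^{2}}{2} + \frac{T^{2}}{4} + \frac{3}{2} \cdot 8 + \frac{T 8^{2}}{4} + \frac{3}{4} \cdot 8 T\right)}{3}}{1 + \left(3 + \frac{8^{2}}{2} + \frac{T^{2}}{4} + \frac{3}{2} \cdot 8 + \frac{T 8^{2}}{4} + \frac{3}{4} \cdot 8 T\right)} = \frac{-1 + 3 + \frac{10 \left(3 + \frac{1}{2} \cdot 64 + \frac{T^{2}}{4} + 12 + \frac{1}{4} T 64 + 6 T\right)}{3}}{1 + \left(3 + \frac{1}{2} \cdot 64 + \frac{T^{2}}{4} + 12 + \frac{1}{4} T 64 + 6 T\right)} = \frac{-1 + 3 + \frac{10 \left(3 + 32 + \frac{T^{2}}{4} + 12 + 16 T + 6 T\right)}{3}}{1 + \left(3 + 32 + \frac{T^{2}}{4} + 12 + 16 T + 6 T\right)} = \frac{-1 + 3 + \frac{10 \left(47 + 22 T + \frac{T^{2}}{4}\right)}{3}}{1 + \left(47 + 22 T + \frac{T^{2}}{4}\right)} = \frac{-1 + 3 + \left(\frac{470}{3} + \frac{5 T^{2}}{6} + \frac{220 T}{3}\right)}{48 + 22 T + \frac{T^{2}}{4}} = \frac{\frac{476}{3} + \frac{5 T^{2}}{6} + \frac{220 T}{3}}{48 + 22 T + \frac{T^{2}}{4}}$)
$P{\left(10,2 \right)} \left(-34\right) = \frac{2 \left(952 + 5 \cdot 2^{2} + 440 \cdot 2\right)}{3 \left(192 + 2^{2} + 88 \cdot 2\right)} \left(-34\right) = \frac{2 \left(952 + 5 \cdot 4 + 880\right)}{3 \left(192 + 4 + 176\right)} \left(-34\right) = \frac{2 \left(952 + 20 + 880\right)}{3 \cdot 372} \left(-34\right) = \frac{2}{3} \cdot \frac{1}{372} \cdot 1852 \left(-34\right) = \frac{926}{279} \left(-34\right) = - \frac{31484}{279}$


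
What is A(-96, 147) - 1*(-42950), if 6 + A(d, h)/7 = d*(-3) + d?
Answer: 44252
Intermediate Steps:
A(d, h) = -42 - 14*d (A(d, h) = -42 + 7*(d*(-3) + d) = -42 + 7*(-3*d + d) = -42 + 7*(-2*d) = -42 - 14*d)
A(-96, 147) - 1*(-42950) = (-42 - 14*(-96)) - 1*(-42950) = (-42 + 1344) + 42950 = 1302 + 42950 = 44252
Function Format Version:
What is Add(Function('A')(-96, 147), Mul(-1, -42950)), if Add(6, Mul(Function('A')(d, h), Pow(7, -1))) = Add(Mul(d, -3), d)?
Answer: 44252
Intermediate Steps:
Function('A')(d, h) = Add(-42, Mul(-14, d)) (Function('A')(d, h) = Add(-42, Mul(7, Add(Mul(d, -3), d))) = Add(-42, Mul(7, Add(Mul(-3, d), d))) = Add(-42, Mul(7, Mul(-2, d))) = Add(-42, Mul(-14, d)))
Add(Function('A')(-96, 147), Mul(-1, -42950)) = Add(Add(-42, Mul(-14, -96)), Mul(-1, -42950)) = Add(Add(-42, 1344), 42950) = Add(1302, 42950) = 44252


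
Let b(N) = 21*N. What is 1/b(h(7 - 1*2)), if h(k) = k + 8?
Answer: 1/273 ≈ 0.0036630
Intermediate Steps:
h(k) = 8 + k
1/b(h(7 - 1*2)) = 1/(21*(8 + (7 - 1*2))) = 1/(21*(8 + (7 - 2))) = 1/(21*(8 + 5)) = 1/(21*13) = 1/273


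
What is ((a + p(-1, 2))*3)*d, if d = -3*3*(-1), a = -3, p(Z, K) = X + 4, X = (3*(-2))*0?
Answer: 27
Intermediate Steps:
X = 0 (X = -6*0 = 0)
p(Z, K) = 4 (p(Z, K) = 0 + 4 = 4)
d = 9 (d = -9*(-1) = 9)
((a + p(-1, 2))*3)*d = ((-3 + 4)*3)*9 = (1*3)*9 = 3*9 = 27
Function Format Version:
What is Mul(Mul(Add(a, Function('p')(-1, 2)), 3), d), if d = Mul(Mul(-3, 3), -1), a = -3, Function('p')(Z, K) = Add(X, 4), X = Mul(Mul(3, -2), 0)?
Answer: 27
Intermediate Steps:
X = 0 (X = Mul(-6, 0) = 0)
Function('p')(Z, K) = 4 (Function('p')(Z, K) = Add(0, 4) = 4)
d = 9 (d = Mul(-9, -1) = 9)
Mul(Mul(Add(a, Function('p')(-1, 2)), 3), d) = Mul(Mul(Add(-3, 4), 3), 9) = Mul(Mul(1, 3), 9) = Mul(3, 9) = 27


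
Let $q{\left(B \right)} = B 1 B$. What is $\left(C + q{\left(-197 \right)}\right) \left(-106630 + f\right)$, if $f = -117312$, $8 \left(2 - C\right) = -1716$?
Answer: $-8739448521$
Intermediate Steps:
$q{\left(B \right)} = B^{2}$ ($q{\left(B \right)} = B B = B^{2}$)
$C = \frac{433}{2}$ ($C = 2 - - \frac{429}{2} = 2 + \frac{429}{2} = \frac{433}{2} \approx 216.5$)
$\left(C + q{\left(-197 \right)}\right) \left(-106630 + f\right) = \left(\frac{433}{2} + \left(-197\right)^{2}\right) \left(-106630 - 117312\right) = \left(\frac{433}{2} + 38809\right) \left(-223942\right) = \frac{78051}{2} \left(-223942\right) = -8739448521$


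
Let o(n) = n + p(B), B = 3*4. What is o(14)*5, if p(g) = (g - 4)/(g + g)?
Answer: 215/3 ≈ 71.667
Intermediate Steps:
B = 12
p(g) = (-4 + g)/(2*g) (p(g) = (-4 + g)/((2*g)) = (-4 + g)*(1/(2*g)) = (-4 + g)/(2*g))
o(n) = ⅓ + n (o(n) = n + (½)*(-4 + 12)/12 = n + (½)*(1/12)*8 = n + ⅓ = ⅓ + n)
o(14)*5 = (⅓ + 14)*5 = (43/3)*5 = 215/3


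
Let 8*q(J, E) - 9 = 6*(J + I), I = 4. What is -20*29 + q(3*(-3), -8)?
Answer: -4661/8 ≈ -582.63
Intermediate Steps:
q(J, E) = 33/8 + 3*J/4 (q(J, E) = 9/8 + (6*(J + 4))/8 = 9/8 + (6*(4 + J))/8 = 9/8 + (24 + 6*J)/8 = 9/8 + (3 + 3*J/4) = 33/8 + 3*J/4)
-20*29 + q(3*(-3), -8) = -20*29 + (33/8 + 3*(3*(-3))/4) = -580 + (33/8 + (¾)*(-9)) = -580 + (33/8 - 27/4) = -580 - 21/8 = -4661/8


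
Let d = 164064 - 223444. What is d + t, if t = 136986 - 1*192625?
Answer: -115019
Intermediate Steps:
d = -59380
t = -55639 (t = 136986 - 192625 = -55639)
d + t = -59380 - 55639 = -115019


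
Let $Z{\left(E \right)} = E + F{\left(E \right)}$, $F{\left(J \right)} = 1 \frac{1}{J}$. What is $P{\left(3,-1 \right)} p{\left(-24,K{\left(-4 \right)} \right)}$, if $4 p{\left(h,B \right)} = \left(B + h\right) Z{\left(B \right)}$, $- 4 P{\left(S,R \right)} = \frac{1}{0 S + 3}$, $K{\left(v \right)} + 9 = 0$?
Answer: $- \frac{451}{72} \approx -6.2639$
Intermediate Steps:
$F{\left(J \right)} = \frac{1}{J}$
$K{\left(v \right)} = -9$ ($K{\left(v \right)} = -9 + 0 = -9$)
$Z{\left(E \right)} = E + \frac{1}{E}$
$P{\left(S,R \right)} = - \frac{1}{12}$ ($P{\left(S,R \right)} = - \frac{1}{4 \left(0 S + 3\right)} = - \frac{1}{4 \left(0 + 3\right)} = - \frac{1}{4 \cdot 3} = \left(- \frac{1}{4}\right) \frac{1}{3} = - \frac{1}{12}$)
$p{\left(h,B \right)} = \frac{\left(B + h\right) \left(B + \frac{1}{B}\right)}{4}$
$P{\left(3,-1 \right)} p{\left(-24,K{\left(-4 \right)} \right)} = - \frac{\frac{1}{4} \frac{1}{-9} \left(1 + \left(-9\right)^{2}\right) \left(-9 - 24\right)}{12} = - \frac{\frac{1}{4} \left(- \frac{1}{9}\right) \left(1 + 81\right) \left(-33\right)}{12} = - \frac{\frac{1}{4} \left(- \frac{1}{9}\right) 82 \left(-33\right)}{12} = \left(- \frac{1}{12}\right) \frac{451}{6} = - \frac{451}{72}$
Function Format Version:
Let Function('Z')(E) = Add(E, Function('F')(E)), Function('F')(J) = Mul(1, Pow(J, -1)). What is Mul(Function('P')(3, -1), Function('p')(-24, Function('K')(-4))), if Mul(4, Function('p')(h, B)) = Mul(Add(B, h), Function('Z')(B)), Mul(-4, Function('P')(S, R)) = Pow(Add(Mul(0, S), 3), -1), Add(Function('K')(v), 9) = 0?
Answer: Rational(-451, 72) ≈ -6.2639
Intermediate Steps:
Function('F')(J) = Pow(J, -1)
Function('K')(v) = -9 (Function('K')(v) = Add(-9, 0) = -9)
Function('Z')(E) = Add(E, Pow(E, -1))
Function('P')(S, R) = Rational(-1, 12) (Function('P')(S, R) = Mul(Rational(-1, 4), Pow(Add(Mul(0, S), 3), -1)) = Mul(Rational(-1, 4), Pow(Add(0, 3), -1)) = Mul(Rational(-1, 4), Pow(3, -1)) = Mul(Rational(-1, 4), Rational(1, 3)) = Rational(-1, 12))
Function('p')(h, B) = Mul(Rational(1, 4), Add(B, h), Add(B, Pow(B, -1))) (Function('p')(h, B) = Mul(Rational(1, 4), Mul(Add(B, h), Add(B, Pow(B, -1)))) = Mul(Rational(1, 4), Add(B, h), Add(B, Pow(B, -1))))
Mul(Function('P')(3, -1), Function('p')(-24, Function('K')(-4))) = Mul(Rational(-1, 12), Mul(Rational(1, 4), Pow(-9, -1), Add(1, Pow(-9, 2)), Add(-9, -24))) = Mul(Rational(-1, 12), Mul(Rational(1, 4), Rational(-1, 9), Add(1, 81), -33)) = Mul(Rational(-1, 12), Mul(Rational(1, 4), Rational(-1, 9), 82, -33)) = Mul(Rational(-1, 12), Rational(451, 6)) = Rational(-451, 72)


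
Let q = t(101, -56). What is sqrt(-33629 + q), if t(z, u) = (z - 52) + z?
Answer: I*sqrt(33479) ≈ 182.97*I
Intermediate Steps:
t(z, u) = -52 + 2*z (t(z, u) = (-52 + z) + z = -52 + 2*z)
q = 150 (q = -52 + 2*101 = -52 + 202 = 150)
sqrt(-33629 + q) = sqrt(-33629 + 150) = sqrt(-33479) = I*sqrt(33479)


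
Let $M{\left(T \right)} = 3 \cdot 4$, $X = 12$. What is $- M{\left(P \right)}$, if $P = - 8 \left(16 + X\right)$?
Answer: $-12$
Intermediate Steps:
$P = -224$ ($P = - 8 \left(16 + 12\right) = \left(-8\right) 28 = -224$)
$M{\left(T \right)} = 12$
$- M{\left(P \right)} = \left(-1\right) 12 = -12$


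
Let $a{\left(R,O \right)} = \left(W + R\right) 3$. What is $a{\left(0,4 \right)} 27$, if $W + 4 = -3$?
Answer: $-567$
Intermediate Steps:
$W = -7$ ($W = -4 - 3 = -7$)
$a{\left(R,O \right)} = -21 + 3 R$ ($a{\left(R,O \right)} = \left(-7 + R\right) 3 = -21 + 3 R$)
$a{\left(0,4 \right)} 27 = \left(-21 + 3 \cdot 0\right) 27 = \left(-21 + 0\right) 27 = \left(-21\right) 27 = -567$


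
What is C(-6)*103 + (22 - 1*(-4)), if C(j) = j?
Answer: -592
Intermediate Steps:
C(-6)*103 + (22 - 1*(-4)) = -6*103 + (22 - 1*(-4)) = -618 + (22 + 4) = -618 + 26 = -592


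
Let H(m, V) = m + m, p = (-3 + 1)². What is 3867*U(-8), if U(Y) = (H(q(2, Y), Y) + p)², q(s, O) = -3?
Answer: 15468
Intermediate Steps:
p = 4 (p = (-2)² = 4)
H(m, V) = 2*m
U(Y) = 4 (U(Y) = (2*(-3) + 4)² = (-6 + 4)² = (-2)² = 4)
3867*U(-8) = 3867*4 = 15468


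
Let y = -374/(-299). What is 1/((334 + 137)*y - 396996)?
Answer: -299/118525650 ≈ -2.5227e-6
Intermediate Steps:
y = 374/299 (y = -374*(-1/299) = 374/299 ≈ 1.2508)
1/((334 + 137)*y - 396996) = 1/((334 + 137)*(374/299) - 396996) = 1/(471*(374/299) - 396996) = 1/(176154/299 - 396996) = 1/(-118525650/299) = -299/118525650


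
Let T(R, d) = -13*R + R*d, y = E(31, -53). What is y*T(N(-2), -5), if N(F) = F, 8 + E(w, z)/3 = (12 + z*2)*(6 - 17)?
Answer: 110808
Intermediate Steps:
E(w, z) = -420 - 66*z (E(w, z) = -24 + 3*((12 + z*2)*(6 - 17)) = -24 + 3*((12 + 2*z)*(-11)) = -24 + 3*(-132 - 22*z) = -24 + (-396 - 66*z) = -420 - 66*z)
y = 3078 (y = -420 - 66*(-53) = -420 + 3498 = 3078)
y*T(N(-2), -5) = 3078*(-2*(-13 - 5)) = 3078*(-2*(-18)) = 3078*36 = 110808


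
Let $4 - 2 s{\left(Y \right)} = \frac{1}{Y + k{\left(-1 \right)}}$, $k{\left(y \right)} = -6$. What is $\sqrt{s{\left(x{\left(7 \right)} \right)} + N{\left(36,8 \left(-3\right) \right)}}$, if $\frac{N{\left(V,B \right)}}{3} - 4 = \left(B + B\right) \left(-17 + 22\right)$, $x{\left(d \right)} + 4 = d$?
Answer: $\frac{11 i \sqrt{210}}{6} \approx 26.568 i$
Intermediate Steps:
$x{\left(d \right)} = -4 + d$
$N{\left(V,B \right)} = 12 + 30 B$ ($N{\left(V,B \right)} = 12 + 3 \left(B + B\right) \left(-17 + 22\right) = 12 + 3 \cdot 2 B 5 = 12 + 3 \cdot 10 B = 12 + 30 B$)
$s{\left(Y \right)} = 2 - \frac{1}{2 \left(-6 + Y\right)}$ ($s{\left(Y \right)} = 2 - \frac{1}{2 \left(Y - 6\right)} = 2 - \frac{1}{2 \left(-6 + Y\right)}$)
$\sqrt{s{\left(x{\left(7 \right)} \right)} + N{\left(36,8 \left(-3\right) \right)}} = \sqrt{\frac{-25 + 4 \left(-4 + 7\right)}{2 \left(-6 + \left(-4 + 7\right)\right)} + \left(12 + 30 \cdot 8 \left(-3\right)\right)} = \sqrt{\frac{-25 + 4 \cdot 3}{2 \left(-6 + 3\right)} + \left(12 + 30 \left(-24\right)\right)} = \sqrt{\frac{-25 + 12}{2 \left(-3\right)} + \left(12 - 720\right)} = \sqrt{\frac{1}{2} \left(- \frac{1}{3}\right) \left(-13\right) - 708} = \sqrt{\frac{13}{6} - 708} = \sqrt{- \frac{4235}{6}} = \frac{11 i \sqrt{210}}{6}$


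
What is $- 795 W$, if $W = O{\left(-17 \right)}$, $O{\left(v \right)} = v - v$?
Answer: $0$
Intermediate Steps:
$O{\left(v \right)} = 0$
$W = 0$
$- 795 W = \left(-795\right) 0 = 0$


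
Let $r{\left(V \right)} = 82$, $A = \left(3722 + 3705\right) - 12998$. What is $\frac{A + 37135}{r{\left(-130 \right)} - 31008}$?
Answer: $- \frac{15782}{15463} \approx -1.0206$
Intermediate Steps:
$A = -5571$ ($A = 7427 - 12998 = -5571$)
$\frac{A + 37135}{r{\left(-130 \right)} - 31008} = \frac{-5571 + 37135}{82 - 31008} = \frac{31564}{-30926} = 31564 \left(- \frac{1}{30926}\right) = - \frac{15782}{15463}$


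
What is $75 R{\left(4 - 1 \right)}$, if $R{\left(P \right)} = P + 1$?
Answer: $300$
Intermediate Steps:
$R{\left(P \right)} = 1 + P$
$75 R{\left(4 - 1 \right)} = 75 \left(1 + \left(4 - 1\right)\right) = 75 \left(1 + 3\right) = 75 \cdot 4 = 300$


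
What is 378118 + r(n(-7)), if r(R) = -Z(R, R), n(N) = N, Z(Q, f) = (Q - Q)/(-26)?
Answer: 378118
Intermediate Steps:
Z(Q, f) = 0 (Z(Q, f) = 0*(-1/26) = 0)
r(R) = 0 (r(R) = -1*0 = 0)
378118 + r(n(-7)) = 378118 + 0 = 378118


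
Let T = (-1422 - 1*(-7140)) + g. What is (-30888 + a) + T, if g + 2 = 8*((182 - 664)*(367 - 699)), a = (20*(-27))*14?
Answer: 1247460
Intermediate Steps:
a = -7560 (a = -540*14 = -7560)
g = 1280190 (g = -2 + 8*((182 - 664)*(367 - 699)) = -2 + 8*(-482*(-332)) = -2 + 8*160024 = -2 + 1280192 = 1280190)
T = 1285908 (T = (-1422 - 1*(-7140)) + 1280190 = (-1422 + 7140) + 1280190 = 5718 + 1280190 = 1285908)
(-30888 + a) + T = (-30888 - 7560) + 1285908 = -38448 + 1285908 = 1247460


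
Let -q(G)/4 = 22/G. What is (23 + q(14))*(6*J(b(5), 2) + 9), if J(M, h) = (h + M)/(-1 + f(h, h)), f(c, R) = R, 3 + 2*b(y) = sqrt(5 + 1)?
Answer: 1404/7 + 351*sqrt(6)/7 ≈ 323.40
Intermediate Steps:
b(y) = -3/2 + sqrt(6)/2 (b(y) = -3/2 + sqrt(5 + 1)/2 = -3/2 + sqrt(6)/2)
J(M, h) = (M + h)/(-1 + h) (J(M, h) = (h + M)/(-1 + h) = (M + h)/(-1 + h))
q(G) = -88/G
(23 + q(14))*(6*J(b(5), 2) + 9) = (23 - 88/14)*(6*(((-3/2 + sqrt(6)/2) + 2)/(-1 + 2)) + 9) = (23 - 88*1/14)*(6*((1/2 + sqrt(6)/2)/1) + 9) = (23 - 44/7)*(6*(1*(1/2 + sqrt(6)/2)) + 9) = 117*(6*(1/2 + sqrt(6)/2) + 9)/7 = 117*((3 + 3*sqrt(6)) + 9)/7 = 117*(12 + 3*sqrt(6))/7 = 1404/7 + 351*sqrt(6)/7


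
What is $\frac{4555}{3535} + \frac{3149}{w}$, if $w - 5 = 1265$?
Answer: $\frac{3383313}{897890} \approx 3.7681$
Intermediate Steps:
$w = 1270$ ($w = 5 + 1265 = 1270$)
$\frac{4555}{3535} + \frac{3149}{w} = \frac{4555}{3535} + \frac{3149}{1270} = 4555 \cdot \frac{1}{3535} + 3149 \cdot \frac{1}{1270} = \frac{911}{707} + \frac{3149}{1270} = \frac{3383313}{897890}$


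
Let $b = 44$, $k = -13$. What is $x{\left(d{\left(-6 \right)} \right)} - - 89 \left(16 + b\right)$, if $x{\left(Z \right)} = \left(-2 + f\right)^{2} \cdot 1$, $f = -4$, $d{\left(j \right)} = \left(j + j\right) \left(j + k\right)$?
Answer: $5376$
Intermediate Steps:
$d{\left(j \right)} = 2 j \left(-13 + j\right)$ ($d{\left(j \right)} = \left(j + j\right) \left(j - 13\right) = 2 j \left(-13 + j\right)$)
$x{\left(Z \right)} = 36$ ($x{\left(Z \right)} = \left(-2 - 4\right)^{2} \cdot 1 = \left(-6\right)^{2} \cdot 1 = 36 \cdot 1 = 36$)
$x{\left(d{\left(-6 \right)} \right)} - - 89 \left(16 + b\right) = 36 - - 89 \left(16 + 44\right) = 36 - \left(-89\right) 60 = 36 - -5340 = 36 + 5340 = 5376$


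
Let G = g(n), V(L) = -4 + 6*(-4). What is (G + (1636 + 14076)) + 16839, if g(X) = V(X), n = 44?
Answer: 32523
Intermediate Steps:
V(L) = -28 (V(L) = -4 - 24 = -28)
g(X) = -28
G = -28
(G + (1636 + 14076)) + 16839 = (-28 + (1636 + 14076)) + 16839 = (-28 + 15712) + 16839 = 15684 + 16839 = 32523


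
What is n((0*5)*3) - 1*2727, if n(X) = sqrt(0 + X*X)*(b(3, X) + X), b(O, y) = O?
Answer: -2727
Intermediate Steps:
n(X) = sqrt(X**2)*(3 + X) (n(X) = sqrt(0 + X*X)*(3 + X) = sqrt(0 + X**2)*(3 + X) = sqrt(X**2)*(3 + X))
n((0*5)*3) - 1*2727 = sqrt(((0*5)*3)**2)*(3 + (0*5)*3) - 1*2727 = sqrt((0*3)**2)*(3 + 0*3) - 2727 = sqrt(0**2)*(3 + 0) - 2727 = sqrt(0)*3 - 2727 = 0*3 - 2727 = 0 - 2727 = -2727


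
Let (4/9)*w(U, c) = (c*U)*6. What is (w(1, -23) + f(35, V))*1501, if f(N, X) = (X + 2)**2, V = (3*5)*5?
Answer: 16866737/2 ≈ 8.4334e+6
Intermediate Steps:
V = 75 (V = 15*5 = 75)
f(N, X) = (2 + X)**2
w(U, c) = 27*U*c/2 (w(U, c) = 9*((c*U)*6)/4 = 9*((U*c)*6)/4 = 9*(6*U*c)/4 = 27*U*c/2)
(w(1, -23) + f(35, V))*1501 = ((27/2)*1*(-23) + (2 + 75)**2)*1501 = (-621/2 + 77**2)*1501 = (-621/2 + 5929)*1501 = (11237/2)*1501 = 16866737/2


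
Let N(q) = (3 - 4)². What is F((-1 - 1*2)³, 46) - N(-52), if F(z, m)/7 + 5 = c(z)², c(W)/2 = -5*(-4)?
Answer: 11164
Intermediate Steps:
c(W) = 40 (c(W) = 2*(-5*(-4)) = 2*20 = 40)
F(z, m) = 11165 (F(z, m) = -35 + 7*40² = -35 + 7*1600 = -35 + 11200 = 11165)
N(q) = 1 (N(q) = (-1)² = 1)
F((-1 - 1*2)³, 46) - N(-52) = 11165 - 1*1 = 11165 - 1 = 11164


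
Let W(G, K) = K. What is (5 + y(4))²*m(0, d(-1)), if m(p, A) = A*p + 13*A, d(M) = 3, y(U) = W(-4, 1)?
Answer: 1404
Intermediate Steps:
y(U) = 1
m(p, A) = 13*A + A*p
(5 + y(4))²*m(0, d(-1)) = (5 + 1)²*(3*(13 + 0)) = 6²*(3*13) = 36*39 = 1404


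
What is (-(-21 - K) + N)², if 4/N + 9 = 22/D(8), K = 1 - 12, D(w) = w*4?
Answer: 1602756/17689 ≈ 90.608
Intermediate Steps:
D(w) = 4*w
K = -11
N = -64/133 (N = 4/(-9 + 22/((4*8))) = 4/(-9 + 22/32) = 4/(-9 + 22*(1/32)) = 4/(-9 + 11/16) = 4/(-133/16) = 4*(-16/133) = -64/133 ≈ -0.48120)
(-(-21 - K) + N)² = (-(-21 - 1*(-11)) - 64/133)² = (-(-21 + 11) - 64/133)² = (-1*(-10) - 64/133)² = (10 - 64/133)² = (1266/133)² = 1602756/17689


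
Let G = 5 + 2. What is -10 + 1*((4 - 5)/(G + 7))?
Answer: -141/14 ≈ -10.071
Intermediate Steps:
G = 7
-10 + 1*((4 - 5)/(G + 7)) = -10 + 1*((4 - 5)/(7 + 7)) = -10 + 1*(-1/14) = -10 - 1/14 = -141/14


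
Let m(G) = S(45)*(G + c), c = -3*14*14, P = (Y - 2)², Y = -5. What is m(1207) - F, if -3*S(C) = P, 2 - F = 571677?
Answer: 1684694/3 ≈ 5.6157e+5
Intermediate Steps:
F = -571675 (F = 2 - 1*571677 = 2 - 571677 = -571675)
P = 49 (P = (-5 - 2)² = (-7)² = 49)
S(C) = -49/3 (S(C) = -⅓*49 = -49/3)
c = -588 (c = -42*14 = -588)
m(G) = 9604 - 49*G/3 (m(G) = -49*(G - 588)/3 = -49*(-588 + G)/3 = 9604 - 49*G/3)
m(1207) - F = (9604 - 49/3*1207) - 1*(-571675) = (9604 - 59143/3) + 571675 = -30331/3 + 571675 = 1684694/3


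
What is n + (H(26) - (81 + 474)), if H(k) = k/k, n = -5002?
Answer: -5556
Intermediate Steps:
H(k) = 1
n + (H(26) - (81 + 474)) = -5002 + (1 - (81 + 474)) = -5002 + (1 - 1*555) = -5002 + (1 - 555) = -5002 - 554 = -5556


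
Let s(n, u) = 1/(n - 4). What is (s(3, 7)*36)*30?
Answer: -1080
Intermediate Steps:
s(n, u) = 1/(-4 + n)
(s(3, 7)*36)*30 = (36/(-4 + 3))*30 = (36/(-1))*30 = -1*36*30 = -36*30 = -1080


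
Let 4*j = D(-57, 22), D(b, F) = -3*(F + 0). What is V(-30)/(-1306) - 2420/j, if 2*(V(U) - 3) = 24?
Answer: 574595/3918 ≈ 146.66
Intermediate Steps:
D(b, F) = -3*F
V(U) = 15 (V(U) = 3 + (½)*24 = 3 + 12 = 15)
j = -33/2 (j = (-3*22)/4 = (¼)*(-66) = -33/2 ≈ -16.500)
V(-30)/(-1306) - 2420/j = 15/(-1306) - 2420/(-33/2) = 15*(-1/1306) - 2420*(-2/33) = -15/1306 + 440/3 = 574595/3918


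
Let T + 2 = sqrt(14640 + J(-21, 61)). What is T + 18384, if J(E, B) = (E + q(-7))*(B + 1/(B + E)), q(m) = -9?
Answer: 18382 + 3*sqrt(5693)/2 ≈ 18495.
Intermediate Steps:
J(E, B) = (-9 + E)*(B + 1/(B + E)) (J(E, B) = (E - 9)*(B + 1/(B + E)) = (-9 + E)*(B + 1/(B + E)))
T = -2 + 3*sqrt(5693)/2 (T = -2 + sqrt(14640 + (-9 - 21 - 9*61**2 + 61*(-21)**2 - 21*61**2 - 9*61*(-21))/(61 - 21)) = -2 + sqrt(14640 + (-9 - 21 - 9*3721 + 61*441 - 21*3721 + 11529)/40) = -2 + sqrt(14640 + (-9 - 21 - 33489 + 26901 - 78141 + 11529)/40) = -2 + sqrt(14640 + (1/40)*(-73230)) = -2 + sqrt(14640 - 7323/4) = -2 + sqrt(51237/4) = -2 + 3*sqrt(5693)/2 ≈ 111.18)
T + 18384 = (-2 + 3*sqrt(5693)/2) + 18384 = 18382 + 3*sqrt(5693)/2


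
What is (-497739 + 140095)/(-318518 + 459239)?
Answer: -51092/20103 ≈ -2.5415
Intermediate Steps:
(-497739 + 140095)/(-318518 + 459239) = -357644/140721 = -357644*1/140721 = -51092/20103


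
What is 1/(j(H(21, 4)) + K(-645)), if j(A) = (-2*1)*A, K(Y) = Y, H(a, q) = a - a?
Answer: -1/645 ≈ -0.0015504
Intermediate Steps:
H(a, q) = 0
j(A) = -2*A
1/(j(H(21, 4)) + K(-645)) = 1/(-2*0 - 645) = 1/(0 - 645) = 1/(-645) = -1/645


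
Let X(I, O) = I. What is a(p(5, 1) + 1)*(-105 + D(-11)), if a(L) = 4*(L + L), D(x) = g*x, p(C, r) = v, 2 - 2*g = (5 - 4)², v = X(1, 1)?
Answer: -1768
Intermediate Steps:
v = 1
g = ½ (g = 1 - (5 - 4)²/2 = 1 - ½*1² = 1 - ½*1 = 1 - ½ = ½ ≈ 0.50000)
p(C, r) = 1
D(x) = x/2
a(L) = 8*L (a(L) = 4*(2*L) = 8*L)
a(p(5, 1) + 1)*(-105 + D(-11)) = (8*(1 + 1))*(-105 + (½)*(-11)) = (8*2)*(-105 - 11/2) = 16*(-221/2) = -1768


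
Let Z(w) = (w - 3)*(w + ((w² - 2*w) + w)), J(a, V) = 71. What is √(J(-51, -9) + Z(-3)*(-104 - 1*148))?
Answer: √13679 ≈ 116.96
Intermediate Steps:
Z(w) = w²*(-3 + w) (Z(w) = (-3 + w)*(w + (w² - w)) = (-3 + w)*w² = w²*(-3 + w))
√(J(-51, -9) + Z(-3)*(-104 - 1*148)) = √(71 + ((-3)²*(-3 - 3))*(-104 - 1*148)) = √(71 + (9*(-6))*(-104 - 148)) = √(71 - 54*(-252)) = √(71 + 13608) = √13679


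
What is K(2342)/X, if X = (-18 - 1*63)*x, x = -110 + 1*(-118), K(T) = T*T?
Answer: 1371241/4617 ≈ 297.00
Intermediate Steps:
K(T) = T²
x = -228 (x = -110 - 118 = -228)
X = 18468 (X = (-18 - 1*63)*(-228) = (-18 - 63)*(-228) = -81*(-228) = 18468)
K(2342)/X = 2342²/18468 = 5484964*(1/18468) = 1371241/4617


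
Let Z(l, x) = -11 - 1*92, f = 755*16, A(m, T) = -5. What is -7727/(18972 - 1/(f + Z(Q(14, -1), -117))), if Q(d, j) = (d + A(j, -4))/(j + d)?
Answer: -92546279/227227643 ≈ -0.40728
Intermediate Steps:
f = 12080
Q(d, j) = (-5 + d)/(d + j) (Q(d, j) = (d - 5)/(j + d) = (-5 + d)/(d + j))
Z(l, x) = -103 (Z(l, x) = -11 - 92 = -103)
-7727/(18972 - 1/(f + Z(Q(14, -1), -117))) = -7727/(18972 - 1/(12080 - 103)) = -7727/(18972 - 1/11977) = -7727/227227643/11977 = -7727*11977/227227643 = -92546279/227227643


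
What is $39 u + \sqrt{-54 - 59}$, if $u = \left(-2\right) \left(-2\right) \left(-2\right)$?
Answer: $-312 + i \sqrt{113} \approx -312.0 + 10.63 i$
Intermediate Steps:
$u = -8$ ($u = 4 \left(-2\right) = -8$)
$39 u + \sqrt{-54 - 59} = 39 \left(-8\right) + \sqrt{-54 - 59} = -312 + \sqrt{-113} = -312 + i \sqrt{113}$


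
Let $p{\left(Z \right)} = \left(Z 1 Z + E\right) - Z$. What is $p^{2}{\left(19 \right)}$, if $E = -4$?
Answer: $114244$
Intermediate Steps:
$p{\left(Z \right)} = -4 + Z^{2} - Z$ ($p{\left(Z \right)} = \left(Z 1 Z - 4\right) - Z = \left(Z Z - 4\right) - Z = \left(Z^{2} - 4\right) - Z = \left(-4 + Z^{2}\right) - Z = -4 + Z^{2} - Z$)
$p^{2}{\left(19 \right)} = \left(-4 + 19^{2} - 19\right)^{2} = \left(-4 + 361 - 19\right)^{2} = 338^{2} = 114244$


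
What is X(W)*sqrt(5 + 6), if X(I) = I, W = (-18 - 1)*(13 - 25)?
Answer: 228*sqrt(11) ≈ 756.19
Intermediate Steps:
W = 228 (W = -19*(-12) = 228)
X(W)*sqrt(5 + 6) = 228*sqrt(5 + 6) = 228*sqrt(11)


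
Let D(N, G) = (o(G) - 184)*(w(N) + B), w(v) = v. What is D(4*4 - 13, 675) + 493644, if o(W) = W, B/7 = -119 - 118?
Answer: -319452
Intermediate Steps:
B = -1659 (B = 7*(-119 - 118) = 7*(-237) = -1659)
D(N, G) = (-1659 + N)*(-184 + G) (D(N, G) = (G - 184)*(N - 1659) = (-184 + G)*(-1659 + N) = (-1659 + N)*(-184 + G))
D(4*4 - 13, 675) + 493644 = (305256 - 1659*675 - 184*(4*4 - 13) + 675*(4*4 - 13)) + 493644 = (305256 - 1119825 - 184*(16 - 13) + 675*(16 - 13)) + 493644 = (305256 - 1119825 - 184*3 + 675*3) + 493644 = (305256 - 1119825 - 552 + 2025) + 493644 = -813096 + 493644 = -319452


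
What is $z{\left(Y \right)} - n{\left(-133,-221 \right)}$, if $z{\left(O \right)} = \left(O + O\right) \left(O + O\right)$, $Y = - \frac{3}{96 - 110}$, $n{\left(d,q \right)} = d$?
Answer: $\frac{6526}{49} \approx 133.18$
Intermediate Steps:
$Y = \frac{3}{14}$ ($Y = - \frac{3}{-14} = \left(-3\right) \left(- \frac{1}{14}\right) = \frac{3}{14} \approx 0.21429$)
$z{\left(O \right)} = 4 O^{2}$ ($z{\left(O \right)} = 2 O 2 O = 4 O^{2}$)
$z{\left(Y \right)} - n{\left(-133,-221 \right)} = 4 \left(\frac{3}{14}\right)^{2} - -133 = 4 \cdot \frac{9}{196} + 133 = \frac{9}{49} + 133 = \frac{6526}{49}$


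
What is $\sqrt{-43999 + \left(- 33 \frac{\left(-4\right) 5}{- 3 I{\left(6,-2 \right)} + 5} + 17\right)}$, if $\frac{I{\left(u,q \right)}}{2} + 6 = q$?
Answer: $\frac{i \sqrt{123510458}}{53} \approx 209.69 i$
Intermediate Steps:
$I{\left(u,q \right)} = -12 + 2 q$
$\sqrt{-43999 + \left(- 33 \frac{\left(-4\right) 5}{- 3 I{\left(6,-2 \right)} + 5} + 17\right)} = \sqrt{-43999 + \left(- 33 \frac{\left(-4\right) 5}{- 3 \left(-12 + 2 \left(-2\right)\right) + 5} + 17\right)} = \sqrt{-43999 + \left(- 33 \left(- \frac{20}{- 3 \left(-12 - 4\right) + 5}\right) + 17\right)} = \sqrt{-43999 + \left(- 33 \left(- \frac{20}{\left(-3\right) \left(-16\right) + 5}\right) + 17\right)} = \sqrt{-43999 + \left(- 33 \left(- \frac{20}{48 + 5}\right) + 17\right)} = \sqrt{-43999 + \left(- 33 \left(- \frac{20}{53}\right) + 17\right)} = \sqrt{-43999 + \left(- 33 \left(\left(-20\right) \frac{1}{53}\right) + 17\right)} = \sqrt{-43999 + \left(\left(-33\right) \left(- \frac{20}{53}\right) + 17\right)} = \sqrt{-43999 + \left(\frac{660}{53} + 17\right)} = \sqrt{-43999 + \frac{1561}{53}} = \sqrt{- \frac{2330386}{53}} = \frac{i \sqrt{123510458}}{53}$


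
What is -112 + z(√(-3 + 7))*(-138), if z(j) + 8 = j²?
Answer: 440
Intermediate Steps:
z(j) = -8 + j²
-112 + z(√(-3 + 7))*(-138) = -112 + (-8 + (√(-3 + 7))²)*(-138) = -112 + (-8 + (√4)²)*(-138) = -112 + (-8 + 2²)*(-138) = -112 + (-8 + 4)*(-138) = -112 - 4*(-138) = -112 + 552 = 440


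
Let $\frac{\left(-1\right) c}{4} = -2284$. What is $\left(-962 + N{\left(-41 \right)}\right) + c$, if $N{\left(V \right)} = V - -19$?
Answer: $8152$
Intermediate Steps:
$c = 9136$ ($c = \left(-4\right) \left(-2284\right) = 9136$)
$N{\left(V \right)} = 19 + V$ ($N{\left(V \right)} = V + 19 = 19 + V$)
$\left(-962 + N{\left(-41 \right)}\right) + c = \left(-962 + \left(19 - 41\right)\right) + 9136 = \left(-962 - 22\right) + 9136 = -984 + 9136 = 8152$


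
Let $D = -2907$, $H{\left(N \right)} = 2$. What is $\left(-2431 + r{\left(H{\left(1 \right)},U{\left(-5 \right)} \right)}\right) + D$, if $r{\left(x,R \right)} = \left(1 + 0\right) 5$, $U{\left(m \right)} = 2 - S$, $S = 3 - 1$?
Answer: $-5333$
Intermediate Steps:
$S = 2$ ($S = 3 - 1 = 2$)
$U{\left(m \right)} = 0$ ($U{\left(m \right)} = 2 - 2 = 0$)
$r{\left(x,R \right)} = 5$ ($r{\left(x,R \right)} = 1 \cdot 5 = 5$)
$\left(-2431 + r{\left(H{\left(1 \right)},U{\left(-5 \right)} \right)}\right) + D = \left(-2431 + 5\right) - 2907 = -2426 - 2907 = -5333$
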